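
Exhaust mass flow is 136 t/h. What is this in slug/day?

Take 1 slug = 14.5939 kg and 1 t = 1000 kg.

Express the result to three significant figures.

2.24×10⁵ slug/day

136 t/h × 1000 kg/t ÷ 3600 s/h = 37.7778 kg/s
37.7778 kg/s ÷ 14.5939 kg/slug × 86400 s/day = 223655 slug/day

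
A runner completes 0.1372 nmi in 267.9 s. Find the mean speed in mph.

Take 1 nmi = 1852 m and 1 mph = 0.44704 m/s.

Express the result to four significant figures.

0.1372 nmi × 1852 → 254.094 m
v = d / t = 254.094 m / 267.9 s = 0.948466 m/s
0.948466 m/s ÷ (0.44704 m/s/mph) = 2.12166 mph

2.122 mph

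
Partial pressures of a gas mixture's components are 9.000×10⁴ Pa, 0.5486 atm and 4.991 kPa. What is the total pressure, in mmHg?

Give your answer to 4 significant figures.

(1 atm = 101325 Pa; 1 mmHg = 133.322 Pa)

9.000×10⁴ Pa (already Pa)
0.5486 atm × 101325 → 55586.9 Pa
4.991 kPa × 1000 → 4991 Pa
Sum: 90000 + 55586.9 + 4991 = 150578 Pa
In mmHg: 150578 / 133.322 = 1129.43 mmHg

1129 mmHg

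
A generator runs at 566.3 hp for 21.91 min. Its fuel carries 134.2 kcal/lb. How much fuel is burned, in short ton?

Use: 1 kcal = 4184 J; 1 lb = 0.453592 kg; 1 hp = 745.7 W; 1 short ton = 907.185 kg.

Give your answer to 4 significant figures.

0.4943 short ton

566.3 hp → 422290 W
21.91 min → 1314.6 s
E = P × t = 422290 × 1314.6 = 5.55142×10⁸ J
134.2 kcal/lb → 1.23788×10⁶ J/kg
m = E / e_s = 5.55142×10⁸ / 1.23788×10⁶ = 448.462 kg
In short ton: 448.462 / 907.185 = 0.494345 short ton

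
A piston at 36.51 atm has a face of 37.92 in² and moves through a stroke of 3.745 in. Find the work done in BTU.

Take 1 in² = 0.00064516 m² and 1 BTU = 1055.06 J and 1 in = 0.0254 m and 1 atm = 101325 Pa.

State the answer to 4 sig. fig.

36.51 atm → 3.69938×10⁶ Pa
37.92 in² → 0.0244645 m²
F = P × A = 3.69938×10⁶ × 0.0244645 = 90503.5 N
3.745 in → 0.095123 m
W = F × d = 90503.5 × 0.095123 = 8608.96 J
In BTU: 8608.96 / 1055.06 = 8.15969 BTU

8.160 BTU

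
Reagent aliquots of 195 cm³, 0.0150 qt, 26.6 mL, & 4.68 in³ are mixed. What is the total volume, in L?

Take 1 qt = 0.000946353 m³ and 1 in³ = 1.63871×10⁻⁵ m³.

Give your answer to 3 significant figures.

0.312 L

195 cm³ × 10⁻⁶ → 1.95×10⁻⁴ m³
0.0150 qt × 0.000946353 → 1.41953×10⁻⁵ m³
26.6 mL × 10⁻⁶ → 2.66×10⁻⁵ m³
4.68 in³ × 1.63871×10⁻⁵ → 7.66916×10⁻⁵ m³
Sum: 1.95×10⁻⁴ + 1.41953×10⁻⁵ + 2.66×10⁻⁵ + 7.66916×10⁻⁵ = 3.12487×10⁻⁴ m³
In L: 3.12487×10⁻⁴ / 0.001 = 0.312487 L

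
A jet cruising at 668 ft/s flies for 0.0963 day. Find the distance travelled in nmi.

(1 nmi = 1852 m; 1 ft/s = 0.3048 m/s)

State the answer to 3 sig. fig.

668 ft/s × 0.3048 = 203.606 m/s
0.0963 day × 86400 = 8320.32 s
d = v × t = 203.606 m/s × 8320.32 s = 1.69407×10⁶ m
1.69407×10⁶ m ÷ (1852 m/nmi) = 914.725 nmi

915 nmi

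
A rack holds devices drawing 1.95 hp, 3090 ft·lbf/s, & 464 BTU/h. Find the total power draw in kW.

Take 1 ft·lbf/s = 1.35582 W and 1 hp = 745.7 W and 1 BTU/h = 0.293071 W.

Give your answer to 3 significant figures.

1.95 hp × 745.7 → 1454.12 W
3090 ft·lbf/s × 1.35582 → 4189.48 W
464 BTU/h × 0.293071 → 135.985 W
Combined: 1454.12 + 4189.48 + 135.985 = 5779.58 W
In kW: 5779.58 / 1000 = 5.77958 kW

5.78 kW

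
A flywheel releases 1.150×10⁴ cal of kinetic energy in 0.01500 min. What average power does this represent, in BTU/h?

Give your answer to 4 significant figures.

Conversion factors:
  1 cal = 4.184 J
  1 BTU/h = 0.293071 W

1.824×10⁵ BTU/h

1.150×10⁴ cal × 4.184 = 48116 J
0.01500 min × 60 = 0.9 s
P = E / t = 48116 J / 0.9 s = 53462.2 W
53462.2 W ÷ (0.293071 W/BTU/h) = 182421 BTU/h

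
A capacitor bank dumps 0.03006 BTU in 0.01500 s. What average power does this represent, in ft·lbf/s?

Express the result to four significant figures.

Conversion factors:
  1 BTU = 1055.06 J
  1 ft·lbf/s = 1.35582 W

0.03006 BTU × 1055.06 = 31.7151 J
P = E / t = 31.7151 J / 0.015 s = 2114.34 W
2114.34 W ÷ (1.35582 W/ft·lbf/s) = 1559.45 ft·lbf/s

1559 ft·lbf/s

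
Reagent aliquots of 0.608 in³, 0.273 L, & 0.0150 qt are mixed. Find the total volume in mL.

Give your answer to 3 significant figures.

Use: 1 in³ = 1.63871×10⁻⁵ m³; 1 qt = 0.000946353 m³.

297 mL

0.608 in³ × 1.63871×10⁻⁵ = 9.96336×10⁻⁶ m³
0.273 L × 0.001 = 2.73×10⁻⁴ m³
0.0150 qt × 0.000946353 = 1.41953×10⁻⁵ m³
Combined: 9.96336×10⁻⁶ + 2.73×10⁻⁴ + 1.41953×10⁻⁵ = 2.97159×10⁻⁴ m³
In mL: 2.97159×10⁻⁴ / 10⁻⁶ = 297.159 mL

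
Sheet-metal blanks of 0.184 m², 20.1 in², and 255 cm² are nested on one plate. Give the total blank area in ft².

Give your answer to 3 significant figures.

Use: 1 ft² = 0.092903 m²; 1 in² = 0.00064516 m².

0.184 m² (already m²)
20.1 in² × 0.00064516 = 0.0129677 m²
255 cm² × 0.0001 = 0.0255 m²
Sum: 0.184 + 0.0129677 + 0.0255 = 0.222468 m²
In ft²: 0.222468 / 0.092903 = 2.39463 ft²

2.39 ft²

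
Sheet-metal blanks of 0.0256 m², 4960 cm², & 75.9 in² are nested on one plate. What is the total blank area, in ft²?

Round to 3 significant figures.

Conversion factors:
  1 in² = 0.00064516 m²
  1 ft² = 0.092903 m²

6.14 ft²

0.0256 m² (already m²)
4960 cm² × 0.0001 = 0.496 m²
75.9 in² × 0.00064516 = 0.0489676 m²
Sum: 0.0256 + 0.496 + 0.0489676 = 0.570568 m²
In ft²: 0.570568 / 0.092903 = 6.14155 ft²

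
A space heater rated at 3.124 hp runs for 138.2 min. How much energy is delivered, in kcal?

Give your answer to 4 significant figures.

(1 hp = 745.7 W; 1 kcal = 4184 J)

4617 kcal

3.124 hp × 745.7 = 2329.57 W
138.2 min × 60 = 8292 s
E = P × t = 2329.57 W × 8292 s = 1.93168×10⁷ J
1.93168×10⁷ J ÷ (4184 J/kcal) = 4616.83 kcal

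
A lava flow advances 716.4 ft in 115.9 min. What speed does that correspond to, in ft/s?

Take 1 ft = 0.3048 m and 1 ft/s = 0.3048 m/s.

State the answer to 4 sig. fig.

716.4 ft × 0.3048 = 218.359 m
115.9 min × 60 = 6954 s
v = d / t = 218.359 m / 6954 s = 0.0314005 m/s
0.0314005 m/s ÷ (0.3048 m/s/ft/s) = 0.10302 ft/s

0.1030 ft/s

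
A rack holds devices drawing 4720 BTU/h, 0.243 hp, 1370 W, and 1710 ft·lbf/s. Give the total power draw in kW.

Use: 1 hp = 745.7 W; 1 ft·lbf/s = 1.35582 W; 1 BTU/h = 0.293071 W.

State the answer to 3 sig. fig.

4720 BTU/h × 0.293071 → 1383.3 W
0.243 hp × 745.7 → 181.205 W
1370 W (already W)
1710 ft·lbf/s × 1.35582 → 2318.45 W
Total: 1383.3 + 181.205 + 1370 + 2318.45 = 5252.96 W
In kW: 5252.96 / 1000 = 5.25296 kW

5.25 kW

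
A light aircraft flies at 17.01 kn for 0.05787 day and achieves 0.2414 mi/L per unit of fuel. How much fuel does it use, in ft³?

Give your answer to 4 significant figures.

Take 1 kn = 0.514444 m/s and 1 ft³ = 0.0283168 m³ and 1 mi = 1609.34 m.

3.977 ft³

17.01 kn → 8.75069 m/s
0.05787 day → 4999.97 s
d = v × t = 8.75069 × 4999.97 = 43753.2 m
0.2414 mi/L → 388495 m/m³
V = d / (distance per unit fuel) = 43753.2 / 388495 = 0.112622 m³
In ft³: 0.112622 / 0.0283168 = 3.97721 ft³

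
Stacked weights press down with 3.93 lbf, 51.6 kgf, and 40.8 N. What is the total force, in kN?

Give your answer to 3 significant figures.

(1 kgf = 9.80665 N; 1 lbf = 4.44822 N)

0.564 kN

3.93 lbf × 4.44822 = 17.4815 N
51.6 kgf × 9.80665 = 506.023 N
40.8 N (already N)
Total: 17.4815 + 506.023 + 40.8 = 564.305 N
In kN: 564.305 / 1000 = 0.564305 kN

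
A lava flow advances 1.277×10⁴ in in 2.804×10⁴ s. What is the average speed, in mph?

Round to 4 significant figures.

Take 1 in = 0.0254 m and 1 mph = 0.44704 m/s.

1.277×10⁴ in × 0.0254 → 324.358 m
v = d / t = 324.358 m / 28040 s = 0.0115677 m/s
0.0115677 m/s ÷ (0.44704 m/s/mph) = 0.0258762 mph

0.02588 mph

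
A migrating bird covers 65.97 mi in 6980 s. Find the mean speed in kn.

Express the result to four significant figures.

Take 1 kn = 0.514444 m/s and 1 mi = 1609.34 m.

29.57 kn

65.97 mi × 1609.34 → 106168 m
v = d / t = 106168 m / 6980 s = 15.2103 m/s
15.2103 m/s ÷ (0.514444 m/s/kn) = 29.5665 kn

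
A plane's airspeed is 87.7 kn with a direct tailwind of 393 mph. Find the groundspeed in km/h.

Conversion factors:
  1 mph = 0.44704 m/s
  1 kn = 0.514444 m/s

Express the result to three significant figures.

87.7 kn × 0.514444 = 45.1167 m/s
393 mph × 0.44704 = 175.687 m/s
Sum: 45.1167 + 175.687 = 220.804 m/s
In km/h: 220.804 / (1/3.6) = 794.894 km/h

795 km/h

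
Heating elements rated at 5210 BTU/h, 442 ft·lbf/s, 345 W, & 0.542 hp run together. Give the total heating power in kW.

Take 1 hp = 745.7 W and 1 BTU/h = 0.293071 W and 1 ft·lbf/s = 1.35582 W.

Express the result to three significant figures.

5210 BTU/h × 0.293071 = 1526.9 W
442 ft·lbf/s × 1.35582 = 599.272 W
345 W (already W)
0.542 hp × 745.7 = 404.169 W
Sum: 1526.9 + 599.272 + 345 + 404.169 = 2875.34 W
In kW: 2875.34 / 1000 = 2.87534 kW

2.88 kW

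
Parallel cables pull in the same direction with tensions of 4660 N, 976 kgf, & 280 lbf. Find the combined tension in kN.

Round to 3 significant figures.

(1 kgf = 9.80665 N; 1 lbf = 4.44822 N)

15.5 kN

4660 N (already N)
976 kgf × 9.80665 = 9571.29 N
280 lbf × 4.44822 = 1245.5 N
Sum: 4660 + 9571.29 + 1245.5 = 15476.8 N
In kN: 15476.8 / 1000 = 15.4768 kN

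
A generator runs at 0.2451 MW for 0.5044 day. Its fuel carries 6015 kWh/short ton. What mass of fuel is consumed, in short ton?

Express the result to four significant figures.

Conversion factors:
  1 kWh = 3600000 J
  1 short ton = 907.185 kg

0.2451 MW → 245100 W
0.5044 day → 43580.2 s
E = P × t = 245100 × 43580.2 = 1.06815×10¹⁰ J
6015 kWh/short ton → 2.38694×10⁷ J/kg
m = E / e_s = 1.06815×10¹⁰ / 2.38694×10⁷ = 447.498 kg
In short ton: 447.498 / 907.185 = 0.493282 short ton

0.4933 short ton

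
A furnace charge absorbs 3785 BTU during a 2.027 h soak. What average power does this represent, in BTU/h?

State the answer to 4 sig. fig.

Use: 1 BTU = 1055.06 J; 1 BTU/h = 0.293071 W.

3785 BTU × 1055.06 = 3.9934×10⁶ J
2.027 h × 3600 = 7297.2 s
P = E / t = 3.9934×10⁶ J / 7297.2 s = 547.251 W
547.251 W ÷ (0.293071 W/BTU/h) = 1867.3 BTU/h

1867 BTU/h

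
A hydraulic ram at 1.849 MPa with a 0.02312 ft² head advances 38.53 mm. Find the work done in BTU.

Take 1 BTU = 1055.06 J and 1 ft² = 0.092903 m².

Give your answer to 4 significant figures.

0.1450 BTU

1.849 MPa → 1.849×10⁶ Pa
0.02312 ft² → 0.00214792 m²
F = P × A = 1.849×10⁶ × 0.00214792 = 3971.5 N
38.53 mm → 0.03853 m
W = F × d = 3971.5 × 0.03853 = 153.022 J
In BTU: 153.022 / 1055.06 = 0.145036 BTU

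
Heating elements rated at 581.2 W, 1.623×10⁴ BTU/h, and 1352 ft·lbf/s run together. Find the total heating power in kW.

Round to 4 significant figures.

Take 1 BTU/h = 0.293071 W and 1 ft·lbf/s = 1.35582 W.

7.171 kW

581.2 W (already W)
1.623×10⁴ BTU/h × 0.293071 → 4756.54 W
1352 ft·lbf/s × 1.35582 → 1833.07 W
Sum: 581.2 + 4756.54 + 1833.07 = 7170.81 W
In kW: 7170.81 / 1000 = 7.17081 kW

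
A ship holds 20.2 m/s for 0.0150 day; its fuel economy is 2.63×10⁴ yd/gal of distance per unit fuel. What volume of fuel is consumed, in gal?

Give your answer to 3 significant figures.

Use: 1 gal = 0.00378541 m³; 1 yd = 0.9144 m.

0.0150 day → 1296 s
d = v × t = 20.2 × 1296 = 26179.2 m
2.63×10⁴ yd/gal → 6.353×10⁶ m/m³
V = d / (distance per unit fuel) = 26179.2 / 6.353×10⁶ = 0.00412076 m³
In gal: 0.00412076 / 0.00378541 = 1.08859 gal

1.09 gal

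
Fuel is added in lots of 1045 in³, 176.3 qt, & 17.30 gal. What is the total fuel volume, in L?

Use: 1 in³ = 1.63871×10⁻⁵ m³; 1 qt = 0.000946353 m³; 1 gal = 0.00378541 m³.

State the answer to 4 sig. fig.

249.5 L

1045 in³ × 1.63871×10⁻⁵ → 0.0171245 m³
176.3 qt × 0.000946353 → 0.166842 m³
17.30 gal × 0.00378541 → 0.0654876 m³
Total: 0.0171245 + 0.166842 + 0.0654876 = 0.249454 m³
In L: 0.249454 / 0.001 = 249.454 L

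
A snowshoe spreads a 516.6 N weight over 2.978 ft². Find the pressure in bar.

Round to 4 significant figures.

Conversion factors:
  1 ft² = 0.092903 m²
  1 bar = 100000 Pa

2.978 ft² × 0.092903 → 0.276665 m²
P = F / A = 516.6 N / 0.276665 m² = 1867.24 Pa
1867.24 Pa ÷ (100000 Pa/bar) = 0.0186724 bar

0.01867 bar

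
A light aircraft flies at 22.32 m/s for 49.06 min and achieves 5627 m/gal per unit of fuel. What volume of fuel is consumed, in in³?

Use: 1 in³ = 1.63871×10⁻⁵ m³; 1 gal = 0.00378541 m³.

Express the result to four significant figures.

2697 in³

49.06 min → 2943.6 s
d = v × t = 22.32 × 2943.6 = 65701.2 m
5627 m/gal → 1.4865×10⁶ m/m³
V = d / (distance per unit fuel) = 65701.2 / 1.4865×10⁶ = 0.0441986 m³
In in³: 0.0441986 / 1.63871×10⁻⁵ = 2697.16 in³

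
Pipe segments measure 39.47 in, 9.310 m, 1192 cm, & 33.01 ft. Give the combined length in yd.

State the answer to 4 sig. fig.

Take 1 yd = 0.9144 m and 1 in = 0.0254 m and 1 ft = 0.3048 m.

39.47 in × 0.0254 = 1.00254 m
9.310 m (already m)
1192 cm × 0.01 = 11.92 m
33.01 ft × 0.3048 = 10.0614 m
Combined: 1.00254 + 9.31 + 11.92 + 10.0614 = 32.2939 m
In yd: 32.2939 / 0.9144 = 35.317 yd

35.32 yd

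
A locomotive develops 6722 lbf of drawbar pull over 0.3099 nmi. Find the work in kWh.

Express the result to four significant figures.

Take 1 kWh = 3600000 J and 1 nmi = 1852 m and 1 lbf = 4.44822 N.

6722 lbf × 4.44822 = 29900.9 N
0.3099 nmi × 1852 = 573.935 m
W = F × d = 29900.9 N × 573.935 m = 1.71612×10⁷ J
1.71612×10⁷ J ÷ (3600000 J/kWh) = 4.767 kWh

4.767 kWh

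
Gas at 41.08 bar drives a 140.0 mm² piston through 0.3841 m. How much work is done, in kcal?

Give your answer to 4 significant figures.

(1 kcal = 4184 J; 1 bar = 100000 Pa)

41.08 bar → 4.108×10⁶ Pa
140.0 mm² → 1.4×10⁻⁴ m²
F = P × A = 4.108×10⁶ × 1.4×10⁻⁴ = 575.12 N
W = F × d = 575.12 × 0.3841 = 220.904 J
In kcal: 220.904 / 4184 = 0.0527973 kcal

0.05280 kcal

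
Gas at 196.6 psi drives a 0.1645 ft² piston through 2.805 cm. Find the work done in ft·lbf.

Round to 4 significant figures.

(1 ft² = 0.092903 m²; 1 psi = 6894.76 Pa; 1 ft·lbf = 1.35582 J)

428.6 ft·lbf

196.6 psi → 1.35551×10⁶ Pa
0.1645 ft² → 0.0152825 m²
F = P × A = 1.35551×10⁶ × 0.0152825 = 20715.6 N
2.805 cm → 0.02805 m
W = F × d = 20715.6 × 0.02805 = 581.073 J
In ft·lbf: 581.073 / 1.35582 = 428.577 ft·lbf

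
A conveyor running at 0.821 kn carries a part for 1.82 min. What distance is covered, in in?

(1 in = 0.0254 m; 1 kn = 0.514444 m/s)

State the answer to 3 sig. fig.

0.821 kn × 0.514444 → 0.422359 m/s
1.82 min × 60 → 109.2 s
d = v × t = 0.422359 m/s × 109.2 s = 46.1216 m
46.1216 m ÷ (0.0254 m/in) = 1815.81 in

1820 in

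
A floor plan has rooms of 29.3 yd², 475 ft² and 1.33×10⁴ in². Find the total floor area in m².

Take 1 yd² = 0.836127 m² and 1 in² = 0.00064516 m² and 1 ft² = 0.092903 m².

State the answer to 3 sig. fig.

77.2 m²

29.3 yd² × 0.836127 = 24.4985 m²
475 ft² × 0.092903 = 44.1289 m²
1.33×10⁴ in² × 0.00064516 = 8.58063 m²
Combined: 24.4985 + 44.1289 + 8.58063 = 77.208 m²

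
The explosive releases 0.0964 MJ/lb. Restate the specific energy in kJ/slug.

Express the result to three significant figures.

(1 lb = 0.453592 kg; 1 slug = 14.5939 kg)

3100 kJ/slug

0.0964 MJ/lb × 1000000 J/MJ ÷ 0.453592 kg/lb = 212526 J/kg
212526 J/kg ÷ 1000 J/kJ × 14.5939 kg/slug = 3101.58 kJ/slug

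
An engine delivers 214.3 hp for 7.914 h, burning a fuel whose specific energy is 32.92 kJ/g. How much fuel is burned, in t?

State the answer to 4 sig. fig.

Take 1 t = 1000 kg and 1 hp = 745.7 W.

0.1383 t

214.3 hp → 159804 W
7.914 h → 28490.4 s
E = P × t = 159804 × 28490.4 = 4.55288×10⁹ J
32.92 kJ/g → 3.292×10⁷ J/kg
m = E / e_s = 4.55288×10⁹ / 3.292×10⁷ = 138.301 kg
In t: 138.301 / 1000 = 0.138301 t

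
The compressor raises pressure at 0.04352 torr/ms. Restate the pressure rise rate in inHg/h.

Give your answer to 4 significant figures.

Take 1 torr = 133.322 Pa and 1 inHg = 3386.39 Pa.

6168 inHg/h

0.04352 torr/ms × 133.322 Pa/torr ÷ 0.001 s/ms = 5802.17 Pa/s
5802.17 Pa/s ÷ 3386.39 Pa/inHg × 3600 s/h = 6168.16 inHg/h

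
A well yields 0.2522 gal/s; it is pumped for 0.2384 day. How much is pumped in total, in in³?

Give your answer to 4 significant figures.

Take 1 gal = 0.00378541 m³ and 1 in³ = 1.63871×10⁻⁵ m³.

0.2522 gal/s → 9.5468×10⁻⁴ m³/s
0.2384 day → 20597.8 s
V = Q × t = 9.5468×10⁻⁴ × 20597.8 = 19.6643 m³
In in³: 19.6643 / 1.63871×10⁻⁵ = 1.19999×10⁶ in³

1.200×10⁶ in³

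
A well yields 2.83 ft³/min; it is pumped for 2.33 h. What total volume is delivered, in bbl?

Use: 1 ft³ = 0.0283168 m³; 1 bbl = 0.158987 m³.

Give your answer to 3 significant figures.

2.83 ft³/min → 0.00133561 m³/s
2.33 h → 8388 s
V = Q × t = 0.00133561 × 8388 = 11.2031 m³
In bbl: 11.2031 / 0.158987 = 70.4655 bbl

70.5 bbl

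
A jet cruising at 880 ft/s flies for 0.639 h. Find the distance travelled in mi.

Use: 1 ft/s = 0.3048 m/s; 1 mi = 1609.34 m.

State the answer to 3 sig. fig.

880 ft/s × 0.3048 → 268.224 m/s
0.639 h × 3600 → 2300.4 s
d = v × t = 268.224 m/s × 2300.4 s = 617022 m
617022 m ÷ (1609.34 m/mi) = 383.401 mi

383 mi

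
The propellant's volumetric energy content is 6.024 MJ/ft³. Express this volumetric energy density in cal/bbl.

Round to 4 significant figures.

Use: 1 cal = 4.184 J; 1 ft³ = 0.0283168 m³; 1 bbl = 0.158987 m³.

6.024 MJ/ft³ × 1000000 J/MJ ÷ 0.0283168 m³/ft³ = 2.12736×10⁸ J/m³
2.12736×10⁸ J/m³ ÷ 4.184 J/cal × 0.158987 m³/bbl = 8.08371×10⁶ cal/bbl

8.084×10⁶ cal/bbl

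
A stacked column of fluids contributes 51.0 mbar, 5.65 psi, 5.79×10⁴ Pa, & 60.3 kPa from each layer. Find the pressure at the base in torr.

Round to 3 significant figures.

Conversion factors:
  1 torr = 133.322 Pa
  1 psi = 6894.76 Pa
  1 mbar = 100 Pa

51.0 mbar × 100 = 5100 Pa
5.65 psi × 6894.76 = 38955.4 Pa
5.79×10⁴ Pa (already Pa)
60.3 kPa × 1000 = 60300 Pa
Sum: 5100 + 38955.4 + 57900 + 60300 = 162255 Pa
In torr: 162255 / 133.322 = 1217.02 torr

1220 torr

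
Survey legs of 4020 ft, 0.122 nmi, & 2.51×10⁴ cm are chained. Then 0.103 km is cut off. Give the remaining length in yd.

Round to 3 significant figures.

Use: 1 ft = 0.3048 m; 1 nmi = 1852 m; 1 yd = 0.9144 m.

1750 yd

4020 ft × 0.3048 = 1225.3 m
0.122 nmi × 1852 = 225.944 m
2.51×10⁴ cm × 0.01 = 251 m
0.103 km × 1000 = 103 m
Result: 1225.3 + 225.944 + 251 − 103 = 1599.24 m
In yd: 1599.24 / 0.9144 = 1748.95 yd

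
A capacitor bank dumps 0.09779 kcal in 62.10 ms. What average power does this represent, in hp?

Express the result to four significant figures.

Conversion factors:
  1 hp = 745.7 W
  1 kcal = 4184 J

8.835 hp

0.09779 kcal × 4184 → 409.153 J
62.10 ms × 0.001 → 0.0621 s
P = E / t = 409.153 J / 0.0621 s = 6588.62 W
6588.62 W ÷ (745.7 W/hp) = 8.83548 hp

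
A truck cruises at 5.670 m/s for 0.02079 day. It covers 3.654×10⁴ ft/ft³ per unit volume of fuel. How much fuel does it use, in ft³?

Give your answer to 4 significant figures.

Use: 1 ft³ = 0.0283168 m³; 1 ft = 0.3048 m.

0.9145 ft³

0.02079 day → 1796.26 s
d = v × t = 5.67 × 1796.26 = 10184.8 m
3.654×10⁴ ft/ft³ → 393314 m/m³
V = d / (distance per unit fuel) = 10184.8 / 393314 = 0.0258948 m³
In ft³: 0.0258948 / 0.0283168 = 0.914468 ft³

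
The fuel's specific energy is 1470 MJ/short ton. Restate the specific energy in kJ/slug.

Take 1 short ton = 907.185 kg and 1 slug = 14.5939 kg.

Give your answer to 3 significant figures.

2.36×10⁴ kJ/slug

1470 MJ/short ton × 1000000 J/MJ ÷ 907.185 kg/short ton = 1.6204×10⁶ J/kg
1.6204×10⁶ J/kg ÷ 1000 J/kJ × 14.5939 kg/slug = 23648 kJ/slug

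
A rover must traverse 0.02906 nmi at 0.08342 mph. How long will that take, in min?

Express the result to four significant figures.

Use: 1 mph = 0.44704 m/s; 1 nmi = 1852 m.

24.05 min

0.02906 nmi × 1852 → 53.8191 m
0.08342 mph × 0.44704 → 0.0372921 m/s
t = d / v = 53.8191 m / 0.0372921 m/s = 1443.18 s
1443.18 s ÷ (60 s/min) = 24.053 min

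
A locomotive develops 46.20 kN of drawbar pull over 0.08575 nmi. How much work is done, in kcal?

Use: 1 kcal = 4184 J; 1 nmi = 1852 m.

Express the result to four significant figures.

1754 kcal

46.20 kN × 1000 = 46200 N
0.08575 nmi × 1852 = 158.809 m
W = F × d = 46200 N × 158.809 m = 7.33698×10⁶ J
7.33698×10⁶ J ÷ (4184 J/kcal) = 1753.58 kcal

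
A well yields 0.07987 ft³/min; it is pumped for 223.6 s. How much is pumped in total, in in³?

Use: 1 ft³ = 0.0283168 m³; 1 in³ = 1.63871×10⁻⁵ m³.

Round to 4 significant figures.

0.07987 ft³/min → 3.76944×10⁻⁵ m³/s
V = Q × t = 3.76944×10⁻⁵ × 223.6 = 0.00842847 m³
In in³: 0.00842847 / 1.63871×10⁻⁵ = 514.336 in³

514.3 in³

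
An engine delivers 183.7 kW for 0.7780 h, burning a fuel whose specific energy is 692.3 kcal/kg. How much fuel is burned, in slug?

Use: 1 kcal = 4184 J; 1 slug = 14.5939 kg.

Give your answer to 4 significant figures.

183.7 kW → 183700 W
0.7780 h → 2800.8 s
E = P × t = 183700 × 2800.8 = 5.14507×10⁸ J
692.3 kcal/kg → 2.89658×10⁶ J/kg
m = E / e_s = 5.14507×10⁸ / 2.89658×10⁶ = 177.626 kg
In slug: 177.626 / 14.5939 = 12.1712 slug

12.17 slug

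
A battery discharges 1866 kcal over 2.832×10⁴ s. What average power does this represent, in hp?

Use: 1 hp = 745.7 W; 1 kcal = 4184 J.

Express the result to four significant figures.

0.3697 hp

1866 kcal × 4184 = 7.80734×10⁶ J
P = E / t = 7.80734×10⁶ J / 28320 s = 275.683 W
275.683 W ÷ (745.7 W/hp) = 0.369697 hp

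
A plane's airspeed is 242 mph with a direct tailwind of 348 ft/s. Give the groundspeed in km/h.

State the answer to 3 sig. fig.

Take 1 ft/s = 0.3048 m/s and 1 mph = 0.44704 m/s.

771 km/h

242 mph × 0.44704 → 108.184 m/s
348 ft/s × 0.3048 → 106.07 m/s
Total: 108.184 + 106.07 = 214.254 m/s
In km/h: 214.254 / (1/3.6) = 771.314 km/h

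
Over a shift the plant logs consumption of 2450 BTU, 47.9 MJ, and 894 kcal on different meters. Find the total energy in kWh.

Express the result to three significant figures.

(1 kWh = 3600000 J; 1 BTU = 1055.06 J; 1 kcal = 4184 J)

15.1 kWh

2450 BTU × 1055.06 → 2.5849×10⁶ J
47.9 MJ × 1000000 → 4.79×10⁷ J
894 kcal × 4184 → 3.7405×10⁶ J
Sum: 2.5849×10⁶ + 4.79×10⁷ + 3.7405×10⁶ = 5.42254×10⁷ J
In kWh: 5.42254×10⁷ / 3600000 = 15.0626 kWh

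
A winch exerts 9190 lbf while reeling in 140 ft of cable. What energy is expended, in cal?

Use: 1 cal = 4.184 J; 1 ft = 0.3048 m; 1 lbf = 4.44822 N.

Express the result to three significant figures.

9190 lbf × 4.44822 → 40879.1 N
140 ft × 0.3048 → 42.672 m
W = F × d = 40879.1 N × 42.672 m = 1.74439×10⁶ J
1.74439×10⁶ J ÷ (4.184 J/cal) = 416919 cal

4.17×10⁵ cal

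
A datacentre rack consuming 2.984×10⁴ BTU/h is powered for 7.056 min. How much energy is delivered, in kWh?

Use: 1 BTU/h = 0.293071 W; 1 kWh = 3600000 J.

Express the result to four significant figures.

2.984×10⁴ BTU/h × 0.293071 → 8745.24 W
7.056 min × 60 → 423.36 s
E = P × t = 8745.24 W × 423.36 s = 3.70238×10⁶ J
3.70238×10⁶ J ÷ (3600000 J/kWh) = 1.02844 kWh

1.028 kWh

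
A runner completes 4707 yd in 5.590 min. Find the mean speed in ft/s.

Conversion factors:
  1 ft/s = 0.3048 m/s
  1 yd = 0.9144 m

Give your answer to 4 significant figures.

42.10 ft/s

4707 yd × 0.9144 → 4304.08 m
5.590 min × 60 → 335.4 s
v = d / t = 4304.08 m / 335.4 s = 12.8327 m/s
12.8327 m/s ÷ (0.3048 m/s/ft/s) = 42.102 ft/s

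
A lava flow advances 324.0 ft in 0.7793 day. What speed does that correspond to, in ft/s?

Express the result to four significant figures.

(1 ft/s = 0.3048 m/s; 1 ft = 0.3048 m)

0.004812 ft/s

324.0 ft × 0.3048 = 98.7552 m
0.7793 day × 86400 = 67331.5 s
v = d / t = 98.7552 m / 67331.5 s = 0.0014667 m/s
0.0014667 m/s ÷ (0.3048 m/s/ft/s) = 0.00481201 ft/s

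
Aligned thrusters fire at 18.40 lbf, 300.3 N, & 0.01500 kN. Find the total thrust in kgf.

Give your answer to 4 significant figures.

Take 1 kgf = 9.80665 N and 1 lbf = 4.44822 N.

40.50 kgf

18.40 lbf × 4.44822 = 81.8472 N
300.3 N (already N)
0.01500 kN × 1000 = 15 N
Sum: 81.8472 + 300.3 + 15 = 397.147 N
In kgf: 397.147 / 9.80665 = 40.4977 kgf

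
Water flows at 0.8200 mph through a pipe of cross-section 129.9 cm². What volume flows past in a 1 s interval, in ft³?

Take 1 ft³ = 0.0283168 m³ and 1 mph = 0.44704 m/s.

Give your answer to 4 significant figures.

0.8200 mph × 0.44704 → 0.366573 m/s
129.9 cm² × 0.0001 → 0.01299 m²
V = v × A × t = 0.366573 m/s × 0.01299 m² × 1 s = 0.00476178 m³
0.00476178 m³ ÷ (0.0283168 m³/ft³) = 0.168161 ft³

0.1682 ft³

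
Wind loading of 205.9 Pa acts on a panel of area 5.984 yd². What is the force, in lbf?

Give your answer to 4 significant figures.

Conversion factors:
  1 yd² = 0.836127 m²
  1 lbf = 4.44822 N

231.6 lbf

5.984 yd² × 0.836127 → 5.00338 m²
F = P × A = 205.9 Pa × 5.00338 m² = 1030.2 N
1030.2 N ÷ (4.44822 N/lbf) = 231.598 lbf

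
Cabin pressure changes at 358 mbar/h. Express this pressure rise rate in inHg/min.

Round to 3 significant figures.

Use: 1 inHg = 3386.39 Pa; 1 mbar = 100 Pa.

0.176 inHg/min

358 mbar/h × 100 Pa/mbar ÷ 3600 s/h = 9.94444 Pa/s
9.94444 Pa/s ÷ 3386.39 Pa/inHg × 60 s/min = 0.176195 inHg/min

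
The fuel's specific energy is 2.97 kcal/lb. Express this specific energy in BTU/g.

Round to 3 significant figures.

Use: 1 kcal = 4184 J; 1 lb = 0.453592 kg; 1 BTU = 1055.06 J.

2.97 kcal/lb × 4184 J/kcal ÷ 0.453592 kg/lb = 27395.7 J/kg
27395.7 J/kg ÷ 1055.06 J/BTU × 0.001 kg/g = 0.025966 BTU/g

0.0260 BTU/g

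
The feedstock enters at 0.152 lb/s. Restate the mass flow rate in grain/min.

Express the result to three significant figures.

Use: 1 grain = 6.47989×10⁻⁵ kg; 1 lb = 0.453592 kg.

0.152 lb/s × 0.453592 kg/lb = 0.068946 kg/s
0.068946 kg/s ÷ 6.47989×10⁻⁵ kg/grain × 60 s/min = 63840 grain/min

6.38×10⁴ grain/min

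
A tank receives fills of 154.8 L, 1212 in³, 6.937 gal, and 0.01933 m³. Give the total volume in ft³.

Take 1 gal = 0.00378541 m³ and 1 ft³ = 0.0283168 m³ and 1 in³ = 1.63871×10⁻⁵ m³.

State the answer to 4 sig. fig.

154.8 L × 0.001 = 0.1548 m³
1212 in³ × 1.63871×10⁻⁵ = 0.0198612 m³
6.937 gal × 0.00378541 = 0.0262594 m³
0.01933 m³ (already m³)
Combined: 0.1548 + 0.0198612 + 0.0262594 + 0.01933 = 0.220251 m³
In ft³: 0.220251 / 0.0283168 = 7.7781 ft³

7.778 ft³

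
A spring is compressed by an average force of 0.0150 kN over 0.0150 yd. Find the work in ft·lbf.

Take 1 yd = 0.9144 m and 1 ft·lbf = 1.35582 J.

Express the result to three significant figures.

0.152 ft·lbf

0.0150 kN × 1000 = 15 N
0.0150 yd × 0.9144 = 0.013716 m
W = F × d = 15 N × 0.013716 m = 0.20574 J
0.20574 J ÷ (1.35582 J/ft·lbf) = 0.151746 ft·lbf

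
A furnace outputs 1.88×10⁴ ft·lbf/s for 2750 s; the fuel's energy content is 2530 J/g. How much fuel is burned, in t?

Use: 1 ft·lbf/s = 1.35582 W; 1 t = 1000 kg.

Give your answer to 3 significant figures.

0.0277 t

1.88×10⁴ ft·lbf/s → 25489.4 W
E = P × t = 25489.4 × 2750 = 7.00958×10⁷ J
2530 J/g → 2.53×10⁶ J/kg
m = E / e_s = 7.00958×10⁷ / 2.53×10⁶ = 27.7058 kg
In t: 27.7058 / 1000 = 0.0277058 t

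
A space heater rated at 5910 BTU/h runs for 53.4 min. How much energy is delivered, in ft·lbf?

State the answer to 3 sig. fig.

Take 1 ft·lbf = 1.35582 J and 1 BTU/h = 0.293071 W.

5910 BTU/h × 0.293071 → 1732.05 W
53.4 min × 60 → 3204 s
E = P × t = 1732.05 W × 3204 s = 5.54949×10⁶ J
5.54949×10⁶ J ÷ (1.35582 J/ft·lbf) = 4.09309×10⁶ ft·lbf

4.09×10⁶ ft·lbf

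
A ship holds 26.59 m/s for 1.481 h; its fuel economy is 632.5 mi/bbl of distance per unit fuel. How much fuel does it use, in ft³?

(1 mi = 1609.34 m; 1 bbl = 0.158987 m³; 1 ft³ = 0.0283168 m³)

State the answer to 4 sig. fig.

1.481 h → 5331.6 s
d = v × t = 26.59 × 5331.6 = 141767 m
632.5 mi/bbl → 6.40246×10⁶ m/m³
V = d / (distance per unit fuel) = 141767 / 6.40246×10⁶ = 0.0221426 m³
In ft³: 0.0221426 / 0.0283168 = 0.78196 ft³

0.7820 ft³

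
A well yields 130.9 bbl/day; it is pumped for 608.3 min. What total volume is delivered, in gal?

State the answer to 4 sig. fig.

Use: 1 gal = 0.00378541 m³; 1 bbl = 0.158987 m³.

2322 gal

130.9 bbl/day → 2.40873×10⁻⁴ m³/s
608.3 min → 36498 s
V = Q × t = 2.40873×10⁻⁴ × 36498 = 8.79138 m³
In gal: 8.79138 / 0.00378541 = 2322.44 gal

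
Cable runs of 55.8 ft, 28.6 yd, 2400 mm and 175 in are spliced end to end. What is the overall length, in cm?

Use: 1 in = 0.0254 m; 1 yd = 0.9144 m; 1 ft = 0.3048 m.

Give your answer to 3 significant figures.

55.8 ft × 0.3048 = 17.0078 m
28.6 yd × 0.9144 = 26.1518 m
2400 mm × 0.001 = 2.4 m
175 in × 0.0254 = 4.445 m
Sum: 17.0078 + 26.1518 + 2.4 + 4.445 = 50.0046 m
In cm: 50.0046 / 0.01 = 5000.46 cm

5000 cm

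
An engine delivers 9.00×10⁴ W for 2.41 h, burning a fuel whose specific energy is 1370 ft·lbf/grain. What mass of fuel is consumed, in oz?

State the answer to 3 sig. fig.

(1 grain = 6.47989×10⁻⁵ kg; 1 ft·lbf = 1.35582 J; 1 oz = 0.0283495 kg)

2.41 h → 8676 s
E = P × t = 90000 × 8676 = 7.8084×10⁸ J
1370 ft·lbf/grain → 2.86652×10⁷ J/kg
m = E / e_s = 7.8084×10⁸ / 2.86652×10⁷ = 27.24 kg
In oz: 27.24 / 0.0283495 = 960.864 oz

961 oz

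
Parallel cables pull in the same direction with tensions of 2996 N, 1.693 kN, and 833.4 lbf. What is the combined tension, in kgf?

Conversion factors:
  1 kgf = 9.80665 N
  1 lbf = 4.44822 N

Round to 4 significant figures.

856.2 kgf

2996 N (already N)
1.693 kN × 1000 = 1693 N
833.4 lbf × 4.44822 = 3707.15 N
Combined: 2996 + 1693 + 3707.15 = 8396.15 N
In kgf: 8396.15 / 9.80665 = 856.169 kgf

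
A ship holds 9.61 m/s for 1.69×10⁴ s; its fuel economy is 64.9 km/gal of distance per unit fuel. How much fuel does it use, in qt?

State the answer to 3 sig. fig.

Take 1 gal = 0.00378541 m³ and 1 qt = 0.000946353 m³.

10.0 qt

d = v × t = 9.61 × 16900 = 162409 m
64.9 km/gal → 1.71448×10⁷ m/m³
V = d / (distance per unit fuel) = 162409 / 1.71448×10⁷ = 0.00947278 m³
In qt: 0.00947278 / 0.000946353 = 10.0098 qt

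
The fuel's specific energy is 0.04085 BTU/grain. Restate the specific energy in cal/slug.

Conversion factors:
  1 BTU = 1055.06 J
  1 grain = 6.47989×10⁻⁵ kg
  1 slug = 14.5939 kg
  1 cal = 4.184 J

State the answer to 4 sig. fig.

0.04085 BTU/grain × 1055.06 J/BTU ÷ 6.47989×10⁻⁵ kg/grain = 665122 J/kg
665122 J/kg ÷ 4.184 J/cal × 14.5939 kg/slug = 2.31996×10⁶ cal/slug

2.320×10⁶ cal/slug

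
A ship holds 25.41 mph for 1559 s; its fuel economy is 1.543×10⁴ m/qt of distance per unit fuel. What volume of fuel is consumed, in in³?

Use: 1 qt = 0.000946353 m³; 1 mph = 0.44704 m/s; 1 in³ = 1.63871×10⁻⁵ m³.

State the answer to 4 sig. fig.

66.28 in³

25.41 mph → 11.3593 m/s
d = v × t = 11.3593 × 1559 = 17709.1 m
1.543×10⁴ m/qt → 1.63047×10⁷ m/m³
V = d / (distance per unit fuel) = 17709.1 / 1.63047×10⁷ = 0.00108613 m³
In in³: 0.00108613 / 1.63871×10⁻⁵ = 66.2796 in³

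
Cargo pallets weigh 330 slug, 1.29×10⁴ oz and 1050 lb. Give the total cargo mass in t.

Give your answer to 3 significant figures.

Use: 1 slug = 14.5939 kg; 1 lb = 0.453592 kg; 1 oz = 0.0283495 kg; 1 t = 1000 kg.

5.66 t

330 slug × 14.5939 → 4815.99 kg
1.29×10⁴ oz × 0.0283495 → 365.709 kg
1050 lb × 0.453592 → 476.272 kg
Combined: 4815.99 + 365.709 + 476.272 = 5657.97 kg
In t: 5657.97 / 1000 = 5.65797 t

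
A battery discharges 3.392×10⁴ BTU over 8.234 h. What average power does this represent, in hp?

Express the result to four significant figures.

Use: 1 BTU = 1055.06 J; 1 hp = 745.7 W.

1.619 hp

3.392×10⁴ BTU × 1055.06 = 3.57876×10⁷ J
8.234 h × 3600 = 29642.4 s
P = E / t = 3.57876×10⁷ J / 29642.4 s = 1207.31 W
1207.31 W ÷ (745.7 W/hp) = 1.61903 hp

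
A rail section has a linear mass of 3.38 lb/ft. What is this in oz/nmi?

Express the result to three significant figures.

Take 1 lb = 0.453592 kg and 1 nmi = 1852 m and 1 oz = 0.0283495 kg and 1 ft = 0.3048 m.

3.29×10⁵ oz/nmi

3.38 lb/ft × 0.453592 kg/lb ÷ 0.3048 m/ft = 5.02999 kg/m
5.02999 kg/m ÷ 0.0283495 kg/oz × 1852 m/nmi = 328596 oz/nmi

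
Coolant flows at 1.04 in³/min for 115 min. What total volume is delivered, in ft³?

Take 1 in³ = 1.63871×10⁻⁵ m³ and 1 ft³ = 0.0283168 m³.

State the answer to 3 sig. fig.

0.0692 ft³

1.04 in³/min → 2.84043×10⁻⁷ m³/s
115 min → 6900 s
V = Q × t = 2.84043×10⁻⁷ × 6900 = 0.0019599 m³
In ft³: 0.0019599 / 0.0283168 = 0.0692133 ft³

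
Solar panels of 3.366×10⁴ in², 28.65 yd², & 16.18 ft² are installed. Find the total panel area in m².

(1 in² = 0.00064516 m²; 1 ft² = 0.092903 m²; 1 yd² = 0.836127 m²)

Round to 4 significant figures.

47.17 m²

3.366×10⁴ in² × 0.00064516 = 21.7161 m²
28.65 yd² × 0.836127 = 23.955 m²
16.18 ft² × 0.092903 = 1.50317 m²
Combined: 21.7161 + 23.955 + 1.50317 = 47.1743 m²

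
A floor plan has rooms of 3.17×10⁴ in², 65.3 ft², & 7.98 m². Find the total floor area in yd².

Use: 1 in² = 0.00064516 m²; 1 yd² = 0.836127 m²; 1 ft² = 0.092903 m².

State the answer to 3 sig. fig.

41.3 yd²

3.17×10⁴ in² × 0.00064516 = 20.4516 m²
65.3 ft² × 0.092903 = 6.06657 m²
7.98 m² (already m²)
Combined: 20.4516 + 6.06657 + 7.98 = 34.4982 m²
In yd²: 34.4982 / 0.836127 = 41.2595 yd²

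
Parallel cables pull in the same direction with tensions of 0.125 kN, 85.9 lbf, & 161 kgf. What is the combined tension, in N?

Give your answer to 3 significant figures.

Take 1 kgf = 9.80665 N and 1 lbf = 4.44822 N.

2090 N

0.125 kN × 1000 → 125 N
85.9 lbf × 4.44822 → 382.102 N
161 kgf × 9.80665 → 1578.87 N
Combined: 125 + 382.102 + 1578.87 = 2085.97 N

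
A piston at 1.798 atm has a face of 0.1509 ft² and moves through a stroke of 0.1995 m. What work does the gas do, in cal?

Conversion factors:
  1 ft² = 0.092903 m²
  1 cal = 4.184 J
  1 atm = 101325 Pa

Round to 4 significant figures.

121.8 cal

1.798 atm → 182182 Pa
0.1509 ft² → 0.0140191 m²
F = P × A = 182182 × 0.0140191 = 2554.03 N
W = F × d = 2554.03 × 0.1995 = 509.529 J
In cal: 509.529 / 4.184 = 121.78 cal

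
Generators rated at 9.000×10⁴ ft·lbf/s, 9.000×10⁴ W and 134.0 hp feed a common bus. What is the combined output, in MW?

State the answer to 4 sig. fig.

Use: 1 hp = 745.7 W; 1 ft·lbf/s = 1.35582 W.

9.000×10⁴ ft·lbf/s × 1.35582 = 122024 W
9.000×10⁴ W (already W)
134.0 hp × 745.7 = 99923.8 W
Total: 122024 + 90000 + 99923.8 = 311948 W
In MW: 311948 / 1000000 = 0.311948 MW

0.3119 MW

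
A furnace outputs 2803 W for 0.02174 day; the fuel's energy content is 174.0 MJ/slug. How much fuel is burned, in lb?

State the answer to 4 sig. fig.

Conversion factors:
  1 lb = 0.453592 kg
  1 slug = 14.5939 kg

0.9735 lb

0.02174 day → 1878.34 s
E = P × t = 2803 × 1878.34 = 5.26499×10⁶ J
174.0 MJ/slug → 1.19228×10⁷ J/kg
m = E / e_s = 5.26499×10⁶ / 1.19228×10⁷ = 0.44159 kg
In lb: 0.44159 / 0.453592 = 0.97354 lb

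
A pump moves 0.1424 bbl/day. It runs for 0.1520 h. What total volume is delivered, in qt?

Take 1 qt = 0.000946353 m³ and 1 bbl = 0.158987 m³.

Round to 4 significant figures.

0.1515 qt

0.1424 bbl/day → 2.62034×10⁻⁷ m³/s
0.1520 h → 547.2 s
V = Q × t = 2.62034×10⁻⁷ × 547.2 = 1.43385×10⁻⁴ m³
In qt: 1.43385×10⁻⁴ / 0.000946353 = 0.151513 qt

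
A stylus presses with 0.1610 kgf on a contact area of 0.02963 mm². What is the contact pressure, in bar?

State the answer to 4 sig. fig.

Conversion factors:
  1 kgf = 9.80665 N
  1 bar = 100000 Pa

0.1610 kgf × 9.80665 → 1.57887 N
0.02963 mm² × 10⁻⁶ → 2.963×10⁻⁸ m²
P = F / A = 1.57887 N / 2.963×10⁻⁸ m² = 5.32862×10⁷ Pa
5.32862×10⁷ Pa ÷ (100000 Pa/bar) = 532.862 bar

532.9 bar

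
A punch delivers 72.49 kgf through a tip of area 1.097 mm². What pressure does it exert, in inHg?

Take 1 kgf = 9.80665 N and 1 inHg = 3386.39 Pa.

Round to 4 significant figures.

1.914×10⁵ inHg

72.49 kgf × 9.80665 → 710.884 N
1.097 mm² × 10⁻⁶ → 1.097×10⁻⁶ m²
P = F / A = 710.884 N / 1.097×10⁻⁶ m² = 6.48026×10⁸ Pa
6.48026×10⁸ Pa ÷ (3386.39 Pa/inHg) = 191362 inHg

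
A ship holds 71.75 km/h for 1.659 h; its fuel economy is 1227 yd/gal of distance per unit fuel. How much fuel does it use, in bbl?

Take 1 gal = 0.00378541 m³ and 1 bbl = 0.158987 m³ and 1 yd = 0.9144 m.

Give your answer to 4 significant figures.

2.526 bbl

71.75 km/h → 19.9306 m/s
1.659 h → 5972.4 s
d = v × t = 19.9306 × 5972.4 = 119034 m
1227 yd/gal → 296393 m/m³
V = d / (distance per unit fuel) = 119034 / 296393 = 0.401609 m³
In bbl: 0.401609 / 0.158987 = 2.52605 bbl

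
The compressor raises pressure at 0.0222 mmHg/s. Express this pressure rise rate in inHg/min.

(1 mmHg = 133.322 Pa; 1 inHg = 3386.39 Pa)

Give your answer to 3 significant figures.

0.0222 mmHg/s × 133.322 Pa/mmHg = 2.95975 Pa/s
2.95975 Pa/s ÷ 3386.39 Pa/inHg × 60 s/min = 0.0524408 inHg/min

0.0524 inHg/min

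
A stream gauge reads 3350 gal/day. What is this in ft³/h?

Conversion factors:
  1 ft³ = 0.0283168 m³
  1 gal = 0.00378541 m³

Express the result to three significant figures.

3350 gal/day × 0.00378541 m³/gal ÷ 86400 s/day = 1.46772×10⁻⁴ m³/s
1.46772×10⁻⁴ m³/s ÷ 0.0283168 m³/ft³ × 3600 s/h = 18.6596 ft³/h

18.7 ft³/h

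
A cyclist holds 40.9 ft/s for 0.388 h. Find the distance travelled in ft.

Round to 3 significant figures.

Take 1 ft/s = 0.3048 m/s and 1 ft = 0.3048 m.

5.71×10⁴ ft

40.9 ft/s × 0.3048 → 12.4663 m/s
0.388 h × 3600 → 1396.8 s
d = v × t = 12.4663 m/s × 1396.8 s = 17412.9 m
17412.9 m ÷ (0.3048 m/ft) = 57128.9 ft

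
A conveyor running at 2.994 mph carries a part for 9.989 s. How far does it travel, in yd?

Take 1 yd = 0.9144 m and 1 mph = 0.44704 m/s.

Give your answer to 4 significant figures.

14.62 yd

2.994 mph × 0.44704 → 1.33844 m/s
d = v × t = 1.33844 m/s × 9.989 s = 13.3697 m
13.3697 m ÷ (0.9144 m/yd) = 14.6213 yd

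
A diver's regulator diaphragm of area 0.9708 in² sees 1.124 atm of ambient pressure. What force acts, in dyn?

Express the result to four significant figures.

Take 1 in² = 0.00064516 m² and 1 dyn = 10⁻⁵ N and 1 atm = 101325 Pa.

7.133×10⁶ dyn

1.124 atm × 101325 = 113889 Pa
0.9708 in² × 0.00064516 = 6.26321×10⁻⁴ m²
F = P × A = 113889 Pa × 6.26321×10⁻⁴ m² = 71.3311 N
71.3311 N ÷ (10⁻⁵ N/dyn) = 7.13311×10⁶ dyn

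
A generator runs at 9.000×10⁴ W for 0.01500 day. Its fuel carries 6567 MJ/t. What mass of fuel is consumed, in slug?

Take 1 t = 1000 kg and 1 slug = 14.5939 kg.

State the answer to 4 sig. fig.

1.217 slug

0.01500 day → 1296 s
E = P × t = 90000 × 1296 = 1.1664×10⁸ J
6567 MJ/t → 6.567×10⁶ J/kg
m = E / e_s = 1.1664×10⁸ / 6.567×10⁶ = 17.7615 kg
In slug: 17.7615 / 14.5939 = 1.21705 slug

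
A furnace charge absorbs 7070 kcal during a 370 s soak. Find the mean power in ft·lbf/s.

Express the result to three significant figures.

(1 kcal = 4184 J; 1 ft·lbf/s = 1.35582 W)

5.90×10⁴ ft·lbf/s

7070 kcal × 4184 = 2.95809×10⁷ J
P = E / t = 2.95809×10⁷ J / 370 s = 79948.4 W
79948.4 W ÷ (1.35582 W/ft·lbf/s) = 58966.8 ft·lbf/s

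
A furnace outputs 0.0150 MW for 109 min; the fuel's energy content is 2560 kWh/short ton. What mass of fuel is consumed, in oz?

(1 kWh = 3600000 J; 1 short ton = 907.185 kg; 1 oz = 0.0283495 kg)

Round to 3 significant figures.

0.0150 MW → 15000 W
109 min → 6540 s
E = P × t = 15000 × 6540 = 9.81×10⁷ J
2560 kWh/short ton → 1.01589×10⁷ J/kg
m = E / e_s = 9.81×10⁷ / 1.01589×10⁷ = 9.65656 kg
In oz: 9.65656 / 0.0283495 = 340.625 oz

341 oz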